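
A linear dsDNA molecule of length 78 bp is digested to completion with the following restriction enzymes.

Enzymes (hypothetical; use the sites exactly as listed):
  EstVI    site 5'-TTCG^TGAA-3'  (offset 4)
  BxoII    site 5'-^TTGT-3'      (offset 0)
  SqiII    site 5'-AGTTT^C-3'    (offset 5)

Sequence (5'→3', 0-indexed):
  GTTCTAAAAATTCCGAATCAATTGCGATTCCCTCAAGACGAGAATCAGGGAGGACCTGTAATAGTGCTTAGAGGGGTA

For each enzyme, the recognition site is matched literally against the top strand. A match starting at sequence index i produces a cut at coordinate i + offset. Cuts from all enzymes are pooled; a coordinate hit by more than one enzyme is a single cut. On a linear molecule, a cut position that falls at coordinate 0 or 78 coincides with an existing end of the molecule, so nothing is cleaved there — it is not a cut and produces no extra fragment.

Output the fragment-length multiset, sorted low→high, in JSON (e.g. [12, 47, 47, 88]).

Scan for sites:
  EstVI (TTCGTGAA, off=4): no sites
  BxoII (TTGT, off=0): no sites
  SqiII (AGTTTC, off=5): no sites

Pooled cuts: ∅

Fragment lengths:
  no cuts → one linear fragment of 78 bp

[78]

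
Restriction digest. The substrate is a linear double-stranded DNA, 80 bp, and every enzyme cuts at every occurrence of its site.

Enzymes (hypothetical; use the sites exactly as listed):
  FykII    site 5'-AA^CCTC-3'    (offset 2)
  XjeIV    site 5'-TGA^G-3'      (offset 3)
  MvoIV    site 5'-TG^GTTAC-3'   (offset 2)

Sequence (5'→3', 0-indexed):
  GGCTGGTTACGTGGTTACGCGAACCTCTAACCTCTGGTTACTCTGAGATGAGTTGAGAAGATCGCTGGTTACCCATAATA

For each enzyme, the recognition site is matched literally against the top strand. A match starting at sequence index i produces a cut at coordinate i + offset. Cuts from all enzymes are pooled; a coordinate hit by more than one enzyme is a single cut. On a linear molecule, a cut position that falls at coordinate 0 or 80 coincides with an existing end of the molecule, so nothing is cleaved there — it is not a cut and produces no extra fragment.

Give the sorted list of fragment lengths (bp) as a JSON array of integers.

Per-enzyme occurrences:
  FykII (AACCTC, off=2): starts [21, 28] → cuts [23, 30]
  XjeIV (TGAG, off=3): starts [43, 48, 53] → cuts [46, 51, 56]
  MvoIV (TGGTTAC, off=2): starts [3, 11, 34, 65] → cuts [5, 13, 36, 67]

Pooled cuts: [5, 13, 23, 30, 36, 46, 51, 56, 67]

Fragments:
  [0,5): 5 bp
  [5,13): 8 bp
  [13,23): 10 bp
  [23,30): 7 bp
  [30,36): 6 bp
  [36,46): 10 bp
  [46,51): 5 bp
  [51,56): 5 bp
  [56,67): 11 bp
  [67,80): 13 bp

[5,5,5,6,7,8,10,10,11,13]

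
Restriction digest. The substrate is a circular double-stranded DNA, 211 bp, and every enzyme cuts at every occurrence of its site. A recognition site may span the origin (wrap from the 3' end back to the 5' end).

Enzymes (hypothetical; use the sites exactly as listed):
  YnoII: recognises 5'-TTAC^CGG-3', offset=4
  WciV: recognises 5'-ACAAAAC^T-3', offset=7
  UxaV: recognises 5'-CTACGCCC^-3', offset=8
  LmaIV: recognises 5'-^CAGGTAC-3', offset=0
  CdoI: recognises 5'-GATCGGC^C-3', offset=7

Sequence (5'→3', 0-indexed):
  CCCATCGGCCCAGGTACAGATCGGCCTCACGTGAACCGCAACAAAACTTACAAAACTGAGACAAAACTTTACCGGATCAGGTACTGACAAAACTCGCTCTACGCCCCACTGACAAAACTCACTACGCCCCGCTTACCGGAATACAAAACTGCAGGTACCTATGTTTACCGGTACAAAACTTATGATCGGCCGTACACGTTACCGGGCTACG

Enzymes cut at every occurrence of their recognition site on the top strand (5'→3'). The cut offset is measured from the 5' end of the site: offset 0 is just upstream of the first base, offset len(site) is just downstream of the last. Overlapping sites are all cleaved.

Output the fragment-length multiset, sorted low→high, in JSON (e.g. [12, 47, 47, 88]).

[2,5,5,7,7,9,11,11,11,11,12,12,12,13,13,15,16,17,22]

Site scan:
  YnoII TTACCGG/4: at [68, 132, 164, 198] ⇒ [72, 136, 168, 202]
  WciV ACAAAACT/7: at [40, 49, 60, 86, 111, 142, 172] ⇒ [47, 56, 67, 93, 118, 149, 179]
  UxaV CTACGCCC/8: at [98, 121, 206] ⇒ [3, 106, 129]
  LmaIV CAGGTAC/0: at [10, 77, 151] ⇒ [10, 77, 151]
  CdoI GATCGGCC/7: at [18, 183] ⇒ [25, 190]

All cut coordinates (distinct, sorted): [3, 10, 25, 47, 56, 67, 72, 77, 93, 106, 118, 129, 136, 149, 151, 168, 179, 190, 202]

Fragments:
  3→10: 7 bp
  10→25: 15 bp
  25→47: 22 bp
  47→56: 9 bp
  56→67: 11 bp
  67→72: 5 bp
  72→77: 5 bp
  77→93: 16 bp
  93→106: 13 bp
  106→118: 12 bp
  118→129: 11 bp
  129→136: 7 bp
  136→149: 13 bp
  149→151: 2 bp
  151→168: 17 bp
  168→179: 11 bp
  179→190: 11 bp
  190→202: 12 bp
  202→3 (wrap): 211-202+3 = 12 bp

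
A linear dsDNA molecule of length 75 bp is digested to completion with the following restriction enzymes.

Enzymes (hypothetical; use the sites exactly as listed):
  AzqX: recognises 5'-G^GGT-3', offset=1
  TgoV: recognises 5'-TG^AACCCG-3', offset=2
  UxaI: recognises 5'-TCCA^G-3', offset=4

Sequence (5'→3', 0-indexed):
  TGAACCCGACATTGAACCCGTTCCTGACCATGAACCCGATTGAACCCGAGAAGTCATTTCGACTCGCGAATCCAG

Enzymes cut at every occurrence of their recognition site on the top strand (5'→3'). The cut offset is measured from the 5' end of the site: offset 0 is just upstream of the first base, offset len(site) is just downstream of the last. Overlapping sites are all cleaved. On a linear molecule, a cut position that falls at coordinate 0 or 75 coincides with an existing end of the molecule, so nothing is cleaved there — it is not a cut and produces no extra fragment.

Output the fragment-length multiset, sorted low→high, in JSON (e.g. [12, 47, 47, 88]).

[1,2,10,12,18,32]

Per-enzyme occurrences:
  AzqX (GGGT, off=1): no sites
  TgoV (TGAACCCG, off=2): starts [0, 12, 30, 40] → cuts [2, 14, 32, 42]
  UxaI (TCCAG, off=4): starts [70] → cuts [74]

Pooled cuts: [2, 14, 32, 42, 74]

Fragments:
  [0,2): 2 bp
  [2,14): 12 bp
  [14,32): 18 bp
  [32,42): 10 bp
  [42,74): 32 bp
  [74,75): 1 bp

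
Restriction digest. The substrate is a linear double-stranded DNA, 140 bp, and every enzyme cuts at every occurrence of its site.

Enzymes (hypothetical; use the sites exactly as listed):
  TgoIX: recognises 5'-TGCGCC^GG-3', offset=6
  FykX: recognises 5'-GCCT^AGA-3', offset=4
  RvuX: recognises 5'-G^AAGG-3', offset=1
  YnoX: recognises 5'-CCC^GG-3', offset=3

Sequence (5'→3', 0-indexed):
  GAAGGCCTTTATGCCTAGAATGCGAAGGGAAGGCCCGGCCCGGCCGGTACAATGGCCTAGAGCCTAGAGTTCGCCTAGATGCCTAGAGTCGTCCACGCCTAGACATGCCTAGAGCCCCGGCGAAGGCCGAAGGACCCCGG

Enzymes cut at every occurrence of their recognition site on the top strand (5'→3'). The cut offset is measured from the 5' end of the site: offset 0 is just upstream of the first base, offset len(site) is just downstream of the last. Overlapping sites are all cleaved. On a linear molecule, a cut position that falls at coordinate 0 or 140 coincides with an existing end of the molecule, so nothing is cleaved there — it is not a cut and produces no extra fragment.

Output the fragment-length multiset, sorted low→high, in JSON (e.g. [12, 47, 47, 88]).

Site scan:
  TgoIX (TGCGCCGG, off=6): no sites
  FykX (GCCTAGA, off=4): starts [12, 54, 61, 72, 80, 96, 106] → cuts [16, 58, 65, 76, 84, 100, 110]
  RvuX (GAAGG, off=1): starts [0, 23, 28, 121, 128] → cuts [1, 24, 29, 122, 129]
  YnoX (CCCGG, off=3): starts [33, 38, 115, 135] → cuts [36, 41, 118, 138]

All cut coordinates (distinct, sorted): [1, 16, 24, 29, 36, 41, 58, 65, 76, 84, 100, 110, 118, 122, 129, 138]

Fragment lengths:
  [0,1): 1 bp
  [1,16): 15 bp
  [16,24): 8 bp
  [24,29): 5 bp
  [29,36): 7 bp
  [36,41): 5 bp
  [41,58): 17 bp
  [58,65): 7 bp
  [65,76): 11 bp
  [76,84): 8 bp
  [84,100): 16 bp
  [100,110): 10 bp
  [110,118): 8 bp
  [118,122): 4 bp
  [122,129): 7 bp
  [129,138): 9 bp
  [138,140): 2 bp

[1,2,4,5,5,7,7,7,8,8,8,9,10,11,15,16,17]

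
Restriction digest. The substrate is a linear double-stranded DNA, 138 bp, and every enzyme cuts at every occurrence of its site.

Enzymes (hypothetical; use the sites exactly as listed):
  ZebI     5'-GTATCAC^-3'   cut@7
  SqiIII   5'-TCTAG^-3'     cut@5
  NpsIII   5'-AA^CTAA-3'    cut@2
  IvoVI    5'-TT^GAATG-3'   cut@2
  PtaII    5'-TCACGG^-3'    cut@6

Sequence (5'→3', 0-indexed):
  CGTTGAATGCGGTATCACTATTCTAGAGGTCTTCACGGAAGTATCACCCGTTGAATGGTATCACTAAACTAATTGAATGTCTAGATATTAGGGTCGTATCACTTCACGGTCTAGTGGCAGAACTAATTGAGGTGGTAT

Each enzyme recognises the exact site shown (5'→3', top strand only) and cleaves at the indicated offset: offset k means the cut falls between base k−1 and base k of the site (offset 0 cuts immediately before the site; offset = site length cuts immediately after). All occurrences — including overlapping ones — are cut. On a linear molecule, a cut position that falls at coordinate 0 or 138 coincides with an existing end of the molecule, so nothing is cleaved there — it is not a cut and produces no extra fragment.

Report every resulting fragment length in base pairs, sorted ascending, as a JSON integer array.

Per-enzyme occurrences:
  ZebI GTATCAC/7: at [11, 40, 57, 95] ⇒ [18, 47, 64, 102]
  SqiIII TCTAG/5: at [21, 79, 109] ⇒ [26, 84, 114]
  NpsIII AACTAA/2: at [66, 120] ⇒ [68, 122]
  IvoVI TTGAATG/2: at [2, 50, 72] ⇒ [4, 52, 74]
  PtaII TCACGG/6: at [32, 103] ⇒ [38, 109]

Pooled cuts: [4, 18, 26, 38, 47, 52, 64, 68, 74, 84, 102, 109, 114, 122]

Fragments:
  [0,4): 4 bp
  [4,18): 14 bp
  [18,26): 8 bp
  [26,38): 12 bp
  [38,47): 9 bp
  [47,52): 5 bp
  [52,64): 12 bp
  [64,68): 4 bp
  [68,74): 6 bp
  [74,84): 10 bp
  [84,102): 18 bp
  [102,109): 7 bp
  [109,114): 5 bp
  [114,122): 8 bp
  [122,138): 16 bp

[4,4,5,5,6,7,8,8,9,10,12,12,14,16,18]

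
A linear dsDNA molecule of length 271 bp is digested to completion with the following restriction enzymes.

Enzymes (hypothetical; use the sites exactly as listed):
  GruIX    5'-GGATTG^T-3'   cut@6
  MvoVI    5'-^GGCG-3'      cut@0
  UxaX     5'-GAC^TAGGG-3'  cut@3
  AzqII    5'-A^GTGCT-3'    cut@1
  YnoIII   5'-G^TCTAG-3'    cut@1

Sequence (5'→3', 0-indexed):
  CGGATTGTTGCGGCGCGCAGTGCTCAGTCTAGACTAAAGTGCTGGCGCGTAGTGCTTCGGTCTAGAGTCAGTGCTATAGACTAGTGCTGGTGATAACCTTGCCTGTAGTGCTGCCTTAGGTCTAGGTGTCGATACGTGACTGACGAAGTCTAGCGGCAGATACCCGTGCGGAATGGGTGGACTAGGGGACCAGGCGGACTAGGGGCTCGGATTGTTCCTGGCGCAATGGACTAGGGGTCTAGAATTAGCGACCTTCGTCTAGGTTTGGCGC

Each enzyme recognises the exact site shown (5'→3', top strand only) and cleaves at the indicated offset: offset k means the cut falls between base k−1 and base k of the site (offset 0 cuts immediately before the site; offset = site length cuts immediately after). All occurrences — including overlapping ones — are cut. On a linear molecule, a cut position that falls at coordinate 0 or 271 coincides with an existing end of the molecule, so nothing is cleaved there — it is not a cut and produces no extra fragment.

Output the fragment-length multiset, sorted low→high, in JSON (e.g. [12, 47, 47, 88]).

Per-enzyme occurrences:
  GruIX GGATTGT/6: at [1, 208] ⇒ [7, 214]
  MvoVI GGCG/0: at [11, 43, 192, 219, 266] ⇒ [11, 43, 192, 219, 266]
  UxaX GACTAGGG/3: at [179, 196, 228] ⇒ [182, 199, 231]
  AzqII AGTGCT/1: at [18, 37, 50, 69, 82, 106] ⇒ [19, 38, 51, 70, 83, 107]
  YnoIII GTCTAG/1: at [26, 59, 119, 147, 236, 256] ⇒ [27, 60, 120, 148, 237, 257]

Pooled cuts: [7, 11, 19, 27, 38, 43, 51, 60, 70, 83, 107, 120, 148, 182, 192, 199, 214, 219, 231, 237, 257, 266]

Fragments:
  [0,7): 7 bp
  [7,11): 4 bp
  [11,19): 8 bp
  [19,27): 8 bp
  [27,38): 11 bp
  [38,43): 5 bp
  [43,51): 8 bp
  [51,60): 9 bp
  [60,70): 10 bp
  [70,83): 13 bp
  [83,107): 24 bp
  [107,120): 13 bp
  [120,148): 28 bp
  [148,182): 34 bp
  [182,192): 10 bp
  [192,199): 7 bp
  [199,214): 15 bp
  [214,219): 5 bp
  [219,231): 12 bp
  [231,237): 6 bp
  [237,257): 20 bp
  [257,266): 9 bp
  [266,271): 5 bp

[4,5,5,5,6,7,7,8,8,8,9,9,10,10,11,12,13,13,15,20,24,28,34]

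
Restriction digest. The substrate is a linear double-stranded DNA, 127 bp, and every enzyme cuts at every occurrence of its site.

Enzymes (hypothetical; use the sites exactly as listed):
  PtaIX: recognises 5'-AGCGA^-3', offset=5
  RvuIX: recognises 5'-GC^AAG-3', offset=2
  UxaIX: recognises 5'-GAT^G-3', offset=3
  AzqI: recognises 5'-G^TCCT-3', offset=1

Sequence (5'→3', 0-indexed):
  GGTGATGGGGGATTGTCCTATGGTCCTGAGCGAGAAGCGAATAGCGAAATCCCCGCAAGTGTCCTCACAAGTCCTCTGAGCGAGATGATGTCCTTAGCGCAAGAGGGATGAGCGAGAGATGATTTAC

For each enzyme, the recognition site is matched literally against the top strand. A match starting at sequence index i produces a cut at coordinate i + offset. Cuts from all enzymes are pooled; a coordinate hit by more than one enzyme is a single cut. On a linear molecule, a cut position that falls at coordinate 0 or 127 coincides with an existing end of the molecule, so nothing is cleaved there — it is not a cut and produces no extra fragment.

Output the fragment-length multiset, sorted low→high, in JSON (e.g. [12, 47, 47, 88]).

Site scan:
  PtaIX AGCGA/5: at [28, 35, 42, 78, 110] ⇒ [33, 40, 47, 83, 115]
  RvuIX GCAAG/2: at [54, 98] ⇒ [56, 100]
  UxaIX GATG/3: at [3, 83, 86, 106, 117] ⇒ [6, 86, 89, 109, 120]
  AzqI GTCCT/1: at [14, 22, 60, 70, 89] ⇒ [15, 23, 61, 71, 90]

All cut coordinates (distinct, sorted): [6, 15, 23, 33, 40, 47, 56, 61, 71, 83, 86, 89, 90, 100, 109, 115, 120]

Fragment lengths:
  [0,6): 6 bp
  [6,15): 9 bp
  [15,23): 8 bp
  [23,33): 10 bp
  [33,40): 7 bp
  [40,47): 7 bp
  [47,56): 9 bp
  [56,61): 5 bp
  [61,71): 10 bp
  [71,83): 12 bp
  [83,86): 3 bp
  [86,89): 3 bp
  [89,90): 1 bp
  [90,100): 10 bp
  [100,109): 9 bp
  [109,115): 6 bp
  [115,120): 5 bp
  [120,127): 7 bp

[1,3,3,5,5,6,6,7,7,7,8,9,9,9,10,10,10,12]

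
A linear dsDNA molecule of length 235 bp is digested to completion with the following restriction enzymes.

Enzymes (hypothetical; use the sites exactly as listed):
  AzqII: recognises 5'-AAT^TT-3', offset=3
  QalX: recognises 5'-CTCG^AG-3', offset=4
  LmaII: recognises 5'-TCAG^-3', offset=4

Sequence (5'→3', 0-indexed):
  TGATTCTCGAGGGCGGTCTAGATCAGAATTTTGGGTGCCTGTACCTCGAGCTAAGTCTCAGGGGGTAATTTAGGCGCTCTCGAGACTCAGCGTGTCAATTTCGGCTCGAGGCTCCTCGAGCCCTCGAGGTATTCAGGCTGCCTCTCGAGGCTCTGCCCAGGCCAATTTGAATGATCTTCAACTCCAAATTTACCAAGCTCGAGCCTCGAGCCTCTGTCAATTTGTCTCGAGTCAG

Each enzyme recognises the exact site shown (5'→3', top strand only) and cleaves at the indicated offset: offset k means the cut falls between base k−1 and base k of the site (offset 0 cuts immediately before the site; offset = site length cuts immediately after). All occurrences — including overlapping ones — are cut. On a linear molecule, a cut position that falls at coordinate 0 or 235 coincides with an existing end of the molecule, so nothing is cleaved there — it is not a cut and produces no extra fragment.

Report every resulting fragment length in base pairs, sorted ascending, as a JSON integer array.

Site scan:
  AzqII (AATTT, off=3): starts [26, 66, 96, 163, 186, 218] → cuts [29, 69, 99, 166, 189, 221]
  QalX (CTCGAG, off=4): starts [5, 44, 78, 104, 114, 122, 143, 197, 204, 225] → cuts [9, 48, 82, 108, 118, 126, 147, 201, 208, 229]
  LmaII (TCAG, off=4): starts [22, 57, 86, 132, 231] → cuts [26, 61, 90, 136] (position 235 is a terminus of the linear molecule — no cut)

All cut coordinates (distinct, sorted): [9, 26, 29, 48, 61, 69, 82, 90, 99, 108, 118, 126, 136, 147, 166, 189, 201, 208, 221, 229]

Fragment lengths:
  [0,9): 9 bp
  [9,26): 17 bp
  [26,29): 3 bp
  [29,48): 19 bp
  [48,61): 13 bp
  [61,69): 8 bp
  [69,82): 13 bp
  [82,90): 8 bp
  [90,99): 9 bp
  [99,108): 9 bp
  [108,118): 10 bp
  [118,126): 8 bp
  [126,136): 10 bp
  [136,147): 11 bp
  [147,166): 19 bp
  [166,189): 23 bp
  [189,201): 12 bp
  [201,208): 7 bp
  [208,221): 13 bp
  [221,229): 8 bp
  [229,235): 6 bp

[3,6,7,8,8,8,8,9,9,9,10,10,11,12,13,13,13,17,19,19,23]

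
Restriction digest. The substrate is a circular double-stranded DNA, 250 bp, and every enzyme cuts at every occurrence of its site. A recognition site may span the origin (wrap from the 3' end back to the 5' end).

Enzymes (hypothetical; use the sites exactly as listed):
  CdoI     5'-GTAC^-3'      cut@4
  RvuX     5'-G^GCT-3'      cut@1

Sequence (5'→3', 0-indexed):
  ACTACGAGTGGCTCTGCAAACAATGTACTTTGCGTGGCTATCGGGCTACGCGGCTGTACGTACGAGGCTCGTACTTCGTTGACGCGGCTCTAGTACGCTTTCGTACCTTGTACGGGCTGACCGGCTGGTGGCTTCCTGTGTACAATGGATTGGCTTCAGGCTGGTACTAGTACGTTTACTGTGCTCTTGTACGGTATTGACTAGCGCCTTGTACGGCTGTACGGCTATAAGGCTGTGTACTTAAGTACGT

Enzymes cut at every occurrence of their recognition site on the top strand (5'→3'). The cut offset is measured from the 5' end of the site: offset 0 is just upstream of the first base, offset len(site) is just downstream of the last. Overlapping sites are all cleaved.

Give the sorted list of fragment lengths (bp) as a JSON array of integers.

[1,1,2,3,4,4,6,7,7,7,7,7,8,8,8,8,8,8,8,8,8,9,9,10,10,12,13,18,19,22]

Scan for sites:
  CdoI GTAC/4: at [24, 55, 59, 70, 92, 102, 109, 139, 163, 169, 188, 210, 218, 236, 244, 248] ⇒ [2, 28, 59, 63, 74, 96, 106, 113, 143, 167, 173, 192, 214, 222, 240, 248]
  RvuX GGCT/1: at [9, 35, 43, 51, 65, 85, 114, 122, 129, 151, 158, 214, 222, 230] ⇒ [10, 36, 44, 52, 66, 86, 115, 123, 130, 152, 159, 215, 223, 231]

Pooled cuts: [2, 10, 28, 36, 44, 52, 59, 63, 66, 74, 86, 96, 106, 113, 115, 123, 130, 143, 152, 159, 167, 173, 192, 214, 215, 222, 223, 231, 240, 248]

Fragment lengths:
  2→10: 8 bp
  10→28: 18 bp
  28→36: 8 bp
  36→44: 8 bp
  44→52: 8 bp
  52→59: 7 bp
  59→63: 4 bp
  63→66: 3 bp
  66→74: 8 bp
  74→86: 12 bp
  86→96: 10 bp
  96→106: 10 bp
  106→113: 7 bp
  113→115: 2 bp
  115→123: 8 bp
  123→130: 7 bp
  130→143: 13 bp
  143→152: 9 bp
  152→159: 7 bp
  159→167: 8 bp
  167→173: 6 bp
  173→192: 19 bp
  192→214: 22 bp
  214→215: 1 bp
  215→222: 7 bp
  222→223: 1 bp
  223→231: 8 bp
  231→240: 9 bp
  240→248: 8 bp
  248→2 (wrap): 250-248+2 = 4 bp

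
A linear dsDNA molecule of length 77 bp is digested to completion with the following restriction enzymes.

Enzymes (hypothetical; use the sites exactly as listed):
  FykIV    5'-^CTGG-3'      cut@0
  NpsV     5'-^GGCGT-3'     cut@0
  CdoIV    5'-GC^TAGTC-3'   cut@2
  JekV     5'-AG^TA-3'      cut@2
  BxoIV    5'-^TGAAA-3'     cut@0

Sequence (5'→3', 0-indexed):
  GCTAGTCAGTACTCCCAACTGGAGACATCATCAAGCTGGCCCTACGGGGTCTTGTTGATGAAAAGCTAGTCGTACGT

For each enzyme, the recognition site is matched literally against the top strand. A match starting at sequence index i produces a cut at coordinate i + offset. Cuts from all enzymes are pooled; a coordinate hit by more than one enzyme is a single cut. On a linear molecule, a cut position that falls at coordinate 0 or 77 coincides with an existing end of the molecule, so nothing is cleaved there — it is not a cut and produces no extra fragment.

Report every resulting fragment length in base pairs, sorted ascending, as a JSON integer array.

[2,7,8,9,11,17,23]

Site scan:
  FykIV (CTGG, off=0): starts [18, 35] → cuts [18, 35]
  NpsV (GGCGT, off=0): no sites
  CdoIV (GCTAGTC, off=2): starts [0, 64] → cuts [2, 66]
  JekV (AGTA, off=2): starts [7] → cuts [9]
  BxoIV (TGAAA, off=0): starts [58] → cuts [58]

All cut coordinates (distinct, sorted): [2, 9, 18, 35, 58, 66]

Fragments:
  [0,2): 2 bp
  [2,9): 7 bp
  [9,18): 9 bp
  [18,35): 17 bp
  [35,58): 23 bp
  [58,66): 8 bp
  [66,77): 11 bp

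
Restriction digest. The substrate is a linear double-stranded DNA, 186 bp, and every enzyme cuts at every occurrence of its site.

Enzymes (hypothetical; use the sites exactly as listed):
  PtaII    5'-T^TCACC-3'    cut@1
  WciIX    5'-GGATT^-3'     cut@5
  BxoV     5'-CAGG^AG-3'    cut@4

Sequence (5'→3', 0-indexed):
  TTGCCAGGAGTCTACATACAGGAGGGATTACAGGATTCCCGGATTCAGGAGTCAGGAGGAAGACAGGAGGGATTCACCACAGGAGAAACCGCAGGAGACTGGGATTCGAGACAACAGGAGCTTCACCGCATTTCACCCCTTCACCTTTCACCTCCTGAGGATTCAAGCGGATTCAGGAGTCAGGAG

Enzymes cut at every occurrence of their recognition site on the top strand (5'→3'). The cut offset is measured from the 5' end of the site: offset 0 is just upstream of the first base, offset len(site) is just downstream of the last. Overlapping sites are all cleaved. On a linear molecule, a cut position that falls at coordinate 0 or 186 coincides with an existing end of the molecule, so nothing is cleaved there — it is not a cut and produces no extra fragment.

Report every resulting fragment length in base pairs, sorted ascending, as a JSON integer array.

Per-enzyme occurrences:
  PtaII TTCACC/1: at [72, 121, 131, 139, 146] ⇒ [73, 122, 132, 140, 147]
  WciIX GGATT/5: at [24, 32, 40, 69, 101, 158, 168] ⇒ [29, 37, 45, 74, 106, 163, 173]
  BxoV CAGGAG/4: at [4, 18, 45, 52, 63, 79, 91, 114, 173, 180] ⇒ [8, 22, 49, 56, 67, 83, 95, 118, 177, 184]

Pooled cuts: [8, 22, 29, 37, 45, 49, 56, 67, 73, 74, 83, 95, 106, 118, 122, 132, 140, 147, 163, 173, 177, 184]

Fragments:
  [0,8): 8 bp
  [8,22): 14 bp
  [22,29): 7 bp
  [29,37): 8 bp
  [37,45): 8 bp
  [45,49): 4 bp
  [49,56): 7 bp
  [56,67): 11 bp
  [67,73): 6 bp
  [73,74): 1 bp
  [74,83): 9 bp
  [83,95): 12 bp
  [95,106): 11 bp
  [106,118): 12 bp
  [118,122): 4 bp
  [122,132): 10 bp
  [132,140): 8 bp
  [140,147): 7 bp
  [147,163): 16 bp
  [163,173): 10 bp
  [173,177): 4 bp
  [177,184): 7 bp
  [184,186): 2 bp

[1,2,4,4,4,6,7,7,7,7,8,8,8,8,9,10,10,11,11,12,12,14,16]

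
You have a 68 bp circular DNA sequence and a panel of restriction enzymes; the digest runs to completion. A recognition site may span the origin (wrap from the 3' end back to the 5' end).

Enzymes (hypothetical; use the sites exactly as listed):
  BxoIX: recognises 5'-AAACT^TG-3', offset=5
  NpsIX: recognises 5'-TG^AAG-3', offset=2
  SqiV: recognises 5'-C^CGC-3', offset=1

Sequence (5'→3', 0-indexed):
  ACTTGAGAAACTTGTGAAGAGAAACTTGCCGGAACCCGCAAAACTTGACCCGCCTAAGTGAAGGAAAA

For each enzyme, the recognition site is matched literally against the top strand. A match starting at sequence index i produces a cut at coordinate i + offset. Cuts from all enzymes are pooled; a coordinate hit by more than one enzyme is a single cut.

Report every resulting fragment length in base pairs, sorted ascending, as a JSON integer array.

[4,5,9,9,10,10,10,11]

Per-enzyme occurrences:
  BxoIX AAACTTG/5: at [7, 21, 40, 66] ⇒ [3, 12, 26, 45]
  NpsIX TGAAG/2: at [14, 58] ⇒ [16, 60]
  SqiV CCGC/1: at [35, 49] ⇒ [36, 50]

Pooled cuts: [3, 12, 16, 26, 36, 45, 50, 60]

Fragment lengths:
  3→12: 9 bp
  12→16: 4 bp
  16→26: 10 bp
  26→36: 10 bp
  36→45: 9 bp
  45→50: 5 bp
  50→60: 10 bp
  60→3 (wrap): 68-60+3 = 11 bp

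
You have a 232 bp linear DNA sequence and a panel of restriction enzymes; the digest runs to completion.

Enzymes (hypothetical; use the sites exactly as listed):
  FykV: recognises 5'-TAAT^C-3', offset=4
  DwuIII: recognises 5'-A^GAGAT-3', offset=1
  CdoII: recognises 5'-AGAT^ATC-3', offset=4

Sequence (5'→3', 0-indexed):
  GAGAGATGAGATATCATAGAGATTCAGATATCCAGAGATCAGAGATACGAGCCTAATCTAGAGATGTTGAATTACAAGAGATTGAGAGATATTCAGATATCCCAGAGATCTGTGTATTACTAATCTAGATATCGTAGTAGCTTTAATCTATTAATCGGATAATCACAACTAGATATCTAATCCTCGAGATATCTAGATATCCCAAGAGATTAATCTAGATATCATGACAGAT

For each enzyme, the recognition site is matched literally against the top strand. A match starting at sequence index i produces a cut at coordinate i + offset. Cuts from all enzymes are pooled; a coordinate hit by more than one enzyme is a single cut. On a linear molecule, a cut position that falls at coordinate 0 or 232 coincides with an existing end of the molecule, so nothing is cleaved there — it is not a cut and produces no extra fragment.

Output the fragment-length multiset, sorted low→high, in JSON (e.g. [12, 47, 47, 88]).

Scan for sites:
  FykV TAATC/4: at [53, 120, 143, 151, 159, 177, 210] ⇒ [57, 124, 147, 155, 163, 181, 214]
  DwuIII AGAGAT/1: at [1, 17, 33, 40, 59, 76, 84, 103, 204] ⇒ [2, 18, 34, 41, 60, 77, 85, 104, 205]
  CdoII AGATATC/4: at [8, 25, 94, 126, 170, 186, 194, 216] ⇒ [12, 29, 98, 130, 174, 190, 198, 220]

Pooled cuts: [2, 12, 18, 29, 34, 41, 57, 60, 77, 85, 98, 104, 124, 130, 147, 155, 163, 174, 181, 190, 198, 205, 214, 220]

Fragments:
  [0,2): 2 bp
  [2,12): 10 bp
  [12,18): 6 bp
  [18,29): 11 bp
  [29,34): 5 bp
  [34,41): 7 bp
  [41,57): 16 bp
  [57,60): 3 bp
  [60,77): 17 bp
  [77,85): 8 bp
  [85,98): 13 bp
  [98,104): 6 bp
  [104,124): 20 bp
  [124,130): 6 bp
  [130,147): 17 bp
  [147,155): 8 bp
  [155,163): 8 bp
  [163,174): 11 bp
  [174,181): 7 bp
  [181,190): 9 bp
  [190,198): 8 bp
  [198,205): 7 bp
  [205,214): 9 bp
  [214,220): 6 bp
  [220,232): 12 bp

[2,3,5,6,6,6,6,7,7,7,8,8,8,8,9,9,10,11,11,12,13,16,17,17,20]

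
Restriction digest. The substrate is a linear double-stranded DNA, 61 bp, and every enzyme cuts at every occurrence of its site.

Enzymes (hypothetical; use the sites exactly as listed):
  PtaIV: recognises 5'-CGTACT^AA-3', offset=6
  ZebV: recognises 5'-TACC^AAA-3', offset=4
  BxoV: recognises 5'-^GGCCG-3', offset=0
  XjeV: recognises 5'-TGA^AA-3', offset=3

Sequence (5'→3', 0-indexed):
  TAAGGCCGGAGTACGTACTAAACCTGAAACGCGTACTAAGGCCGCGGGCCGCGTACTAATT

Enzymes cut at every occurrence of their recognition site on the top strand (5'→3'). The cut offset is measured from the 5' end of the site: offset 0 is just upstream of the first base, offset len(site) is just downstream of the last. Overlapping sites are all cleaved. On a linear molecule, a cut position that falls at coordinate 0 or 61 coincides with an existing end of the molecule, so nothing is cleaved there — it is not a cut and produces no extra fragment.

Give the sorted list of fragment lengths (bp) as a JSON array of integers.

[2,3,4,7,8,10,11,16]

Site scan:
  PtaIV (CGTACTAA, off=6): starts [13, 31, 51] → cuts [19, 37, 57]
  ZebV (TACCAAA, off=4): no sites
  BxoV (GGCCG, off=0): starts [3, 39, 46] → cuts [3, 39, 46]
  XjeV (TGAAA, off=3): starts [24] → cuts [27]

All cut coordinates (distinct, sorted): [3, 19, 27, 37, 39, 46, 57]

Fragment lengths:
  [0,3): 3 bp
  [3,19): 16 bp
  [19,27): 8 bp
  [27,37): 10 bp
  [37,39): 2 bp
  [39,46): 7 bp
  [46,57): 11 bp
  [57,61): 4 bp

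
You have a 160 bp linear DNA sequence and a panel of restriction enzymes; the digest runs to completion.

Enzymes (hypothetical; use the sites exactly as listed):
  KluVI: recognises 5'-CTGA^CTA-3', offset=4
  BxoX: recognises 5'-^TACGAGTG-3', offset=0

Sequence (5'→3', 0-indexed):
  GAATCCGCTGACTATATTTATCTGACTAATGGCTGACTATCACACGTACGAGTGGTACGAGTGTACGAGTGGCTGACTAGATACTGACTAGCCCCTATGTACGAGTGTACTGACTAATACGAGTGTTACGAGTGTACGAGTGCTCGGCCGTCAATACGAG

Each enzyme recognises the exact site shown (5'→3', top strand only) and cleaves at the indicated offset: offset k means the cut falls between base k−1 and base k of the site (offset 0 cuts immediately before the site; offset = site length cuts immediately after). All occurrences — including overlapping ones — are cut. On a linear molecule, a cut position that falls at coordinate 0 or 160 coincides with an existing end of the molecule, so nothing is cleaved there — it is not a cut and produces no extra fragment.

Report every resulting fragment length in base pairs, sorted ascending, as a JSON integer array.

[4,8,8,9,9,10,11,11,11,12,13,14,14,26]

Site scan:
  KluVI (CTGACTA, off=4): starts [7, 21, 32, 72, 83, 109] → cuts [11, 25, 36, 76, 87, 113]
  BxoX (TACGAGTG, off=0): starts [46, 55, 63, 99, 117, 126, 134] → cuts [46, 55, 63, 99, 117, 126, 134]

All cut coordinates (distinct, sorted): [11, 25, 36, 46, 55, 63, 76, 87, 99, 113, 117, 126, 134]

Fragment lengths:
  [0,11): 11 bp
  [11,25): 14 bp
  [25,36): 11 bp
  [36,46): 10 bp
  [46,55): 9 bp
  [55,63): 8 bp
  [63,76): 13 bp
  [76,87): 11 bp
  [87,99): 12 bp
  [99,113): 14 bp
  [113,117): 4 bp
  [117,126): 9 bp
  [126,134): 8 bp
  [134,160): 26 bp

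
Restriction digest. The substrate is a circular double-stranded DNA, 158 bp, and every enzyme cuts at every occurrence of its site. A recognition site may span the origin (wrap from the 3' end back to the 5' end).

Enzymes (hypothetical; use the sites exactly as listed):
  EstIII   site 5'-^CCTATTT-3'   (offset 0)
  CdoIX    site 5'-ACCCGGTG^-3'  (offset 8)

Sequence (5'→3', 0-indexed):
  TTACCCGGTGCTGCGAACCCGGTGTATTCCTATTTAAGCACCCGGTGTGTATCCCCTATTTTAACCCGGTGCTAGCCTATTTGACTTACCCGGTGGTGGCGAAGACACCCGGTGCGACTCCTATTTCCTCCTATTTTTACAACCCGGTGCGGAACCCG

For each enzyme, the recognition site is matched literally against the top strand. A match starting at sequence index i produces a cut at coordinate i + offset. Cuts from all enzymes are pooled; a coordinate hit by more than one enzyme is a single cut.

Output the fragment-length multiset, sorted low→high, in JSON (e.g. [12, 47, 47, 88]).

Per-enzyme occurrences:
  EstIII CCTATTT/0: at [28, 54, 75, 119, 129] ⇒ [28, 54, 75, 119, 129]
  CdoIX ACCCGGTG/8: at [2, 16, 39, 63, 87, 106, 141] ⇒ [10, 24, 47, 71, 95, 114, 149]

All cut coordinates (distinct, sorted): [10, 24, 28, 47, 54, 71, 75, 95, 114, 119, 129, 149]

Fragment lengths:
  10→24: 14 bp
  24→28: 4 bp
  28→47: 19 bp
  47→54: 7 bp
  54→71: 17 bp
  71→75: 4 bp
  75→95: 20 bp
  95→114: 19 bp
  114→119: 5 bp
  119→129: 10 bp
  129→149: 20 bp
  149→10 (wrap): 158-149+10 = 19 bp

[4,4,5,7,10,14,17,19,19,19,20,20]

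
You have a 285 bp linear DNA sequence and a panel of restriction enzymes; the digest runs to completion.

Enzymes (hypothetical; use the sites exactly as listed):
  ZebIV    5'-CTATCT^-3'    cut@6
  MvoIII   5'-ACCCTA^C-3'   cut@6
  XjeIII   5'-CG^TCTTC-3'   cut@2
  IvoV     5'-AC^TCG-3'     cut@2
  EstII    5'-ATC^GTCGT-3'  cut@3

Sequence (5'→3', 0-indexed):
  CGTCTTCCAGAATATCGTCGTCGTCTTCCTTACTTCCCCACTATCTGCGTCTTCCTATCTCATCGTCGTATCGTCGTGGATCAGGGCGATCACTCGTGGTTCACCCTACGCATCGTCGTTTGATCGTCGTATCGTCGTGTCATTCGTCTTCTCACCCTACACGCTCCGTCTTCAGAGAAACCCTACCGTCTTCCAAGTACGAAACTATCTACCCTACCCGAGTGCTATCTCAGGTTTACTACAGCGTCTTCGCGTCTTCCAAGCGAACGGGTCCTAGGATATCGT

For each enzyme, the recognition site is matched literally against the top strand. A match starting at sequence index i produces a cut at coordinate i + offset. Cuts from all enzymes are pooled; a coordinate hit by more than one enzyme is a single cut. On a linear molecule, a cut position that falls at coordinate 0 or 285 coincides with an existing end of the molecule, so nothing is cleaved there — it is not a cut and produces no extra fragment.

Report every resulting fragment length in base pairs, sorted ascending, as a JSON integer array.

Scan for sites:
  ZebIV CTATCT/6: at [40, 54, 204, 224] ⇒ [46, 60, 210, 230]
  MvoIII ACCCTAC/6: at [102, 153, 179, 210] ⇒ [108, 159, 185, 216]
  XjeIII CGTCTTC/2: at [0, 21, 47, 144, 166, 186, 244, 252] ⇒ [2, 23, 49, 146, 168, 188, 246, 254]
  IvoV ACTCG/2: at [91] ⇒ [93]
  EstII ATCGTCGT/3: at [13, 61, 69, 111, 122, 130] ⇒ [16, 64, 72, 114, 125, 133]

All cut coordinates (distinct, sorted): [2, 16, 23, 46, 49, 60, 64, 72, 93, 108, 114, 125, 133, 146, 159, 168, 185, 188, 210, 216, 230, 246, 254]

Fragment lengths:
  [0,2): 2 bp
  [2,16): 14 bp
  [16,23): 7 bp
  [23,46): 23 bp
  [46,49): 3 bp
  [49,60): 11 bp
  [60,64): 4 bp
  [64,72): 8 bp
  [72,93): 21 bp
  [93,108): 15 bp
  [108,114): 6 bp
  [114,125): 11 bp
  [125,133): 8 bp
  [133,146): 13 bp
  [146,159): 13 bp
  [159,168): 9 bp
  [168,185): 17 bp
  [185,188): 3 bp
  [188,210): 22 bp
  [210,216): 6 bp
  [216,230): 14 bp
  [230,246): 16 bp
  [246,254): 8 bp
  [254,285): 31 bp

[2,3,3,4,6,6,7,8,8,8,9,11,11,13,13,14,14,15,16,17,21,22,23,31]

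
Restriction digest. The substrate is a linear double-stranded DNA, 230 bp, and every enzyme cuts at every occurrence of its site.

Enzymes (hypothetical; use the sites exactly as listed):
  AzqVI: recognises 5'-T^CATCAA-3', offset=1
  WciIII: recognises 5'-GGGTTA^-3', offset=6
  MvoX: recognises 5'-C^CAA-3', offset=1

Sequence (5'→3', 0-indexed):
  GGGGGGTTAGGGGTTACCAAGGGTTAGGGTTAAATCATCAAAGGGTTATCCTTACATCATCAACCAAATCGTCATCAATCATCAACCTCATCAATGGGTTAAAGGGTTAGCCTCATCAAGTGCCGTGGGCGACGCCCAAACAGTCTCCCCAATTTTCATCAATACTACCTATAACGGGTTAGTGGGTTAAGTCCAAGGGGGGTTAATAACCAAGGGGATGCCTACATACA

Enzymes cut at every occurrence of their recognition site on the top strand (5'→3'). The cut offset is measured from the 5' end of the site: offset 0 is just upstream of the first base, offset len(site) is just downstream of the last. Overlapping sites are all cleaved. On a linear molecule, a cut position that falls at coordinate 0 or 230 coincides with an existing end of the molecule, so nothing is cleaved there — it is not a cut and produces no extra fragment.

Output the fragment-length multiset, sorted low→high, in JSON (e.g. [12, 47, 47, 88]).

[1,3,4,4,5,6,7,7,7,7,8,8,8,9,9,9,9,12,13,13,13,20,23,25]

Scan for sites:
  AzqVI TCATCAA/1: at [34, 56, 71, 78, 87, 112, 155] ⇒ [35, 57, 72, 79, 88, 113, 156]
  WciIII GGGTTA/6: at [3, 10, 20, 26, 42, 95, 103, 175, 183, 199] ⇒ [9, 16, 26, 32, 48, 101, 109, 181, 189, 205]
  MvoX CCAA/1: at [16, 63, 135, 148, 192, 209] ⇒ [17, 64, 136, 149, 193, 210]

Pooled cuts: [9, 16, 17, 26, 32, 35, 48, 57, 64, 72, 79, 88, 101, 109, 113, 136, 149, 156, 181, 189, 193, 205, 210]

Fragments:
  [0,9): 9 bp
  [9,16): 7 bp
  [16,17): 1 bp
  [17,26): 9 bp
  [26,32): 6 bp
  [32,35): 3 bp
  [35,48): 13 bp
  [48,57): 9 bp
  [57,64): 7 bp
  [64,72): 8 bp
  [72,79): 7 bp
  [79,88): 9 bp
  [88,101): 13 bp
  [101,109): 8 bp
  [109,113): 4 bp
  [113,136): 23 bp
  [136,149): 13 bp
  [149,156): 7 bp
  [156,181): 25 bp
  [181,189): 8 bp
  [189,193): 4 bp
  [193,205): 12 bp
  [205,210): 5 bp
  [210,230): 20 bp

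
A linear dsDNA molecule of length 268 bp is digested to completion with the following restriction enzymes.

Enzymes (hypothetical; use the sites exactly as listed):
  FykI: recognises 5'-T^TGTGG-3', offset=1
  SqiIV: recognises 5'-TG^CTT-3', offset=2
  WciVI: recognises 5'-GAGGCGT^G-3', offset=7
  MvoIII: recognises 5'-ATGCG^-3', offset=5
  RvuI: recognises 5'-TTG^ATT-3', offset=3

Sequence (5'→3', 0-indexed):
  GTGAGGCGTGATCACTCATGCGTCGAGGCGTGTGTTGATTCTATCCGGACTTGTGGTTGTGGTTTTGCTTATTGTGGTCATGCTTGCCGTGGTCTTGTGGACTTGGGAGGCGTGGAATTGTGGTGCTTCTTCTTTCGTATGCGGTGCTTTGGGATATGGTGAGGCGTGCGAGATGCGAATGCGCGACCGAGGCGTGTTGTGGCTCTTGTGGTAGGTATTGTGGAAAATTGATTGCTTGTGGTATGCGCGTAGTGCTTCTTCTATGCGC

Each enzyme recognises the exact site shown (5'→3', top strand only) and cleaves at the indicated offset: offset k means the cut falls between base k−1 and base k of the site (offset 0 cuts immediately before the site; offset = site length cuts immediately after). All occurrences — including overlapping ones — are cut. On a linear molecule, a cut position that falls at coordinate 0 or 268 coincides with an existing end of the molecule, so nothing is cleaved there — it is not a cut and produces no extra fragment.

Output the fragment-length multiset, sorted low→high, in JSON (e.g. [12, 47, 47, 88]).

Site scan:
  FykI (TTGTGG, off=1): starts [50, 56, 71, 94, 117, 196, 205, 217, 235] → cuts [51, 57, 72, 95, 118, 197, 206, 218, 236]
  SqiIV (TGCTT, off=2): starts [65, 80, 123, 144, 232, 252] → cuts [67, 82, 125, 146, 234, 254]
  WciVI (GAGGCGTG, off=7): starts [2, 24, 106, 160, 188] → cuts [9, 31, 113, 167, 195]
  MvoIII (ATGCG, off=5): starts [17, 138, 172, 178, 242, 262] → cuts [22, 143, 177, 183, 247, 267]
  RvuI (TTGATT, off=3): starts [34, 227] → cuts [37, 230]

Pooled cuts: [9, 22, 31, 37, 51, 57, 67, 72, 82, 95, 113, 118, 125, 143, 146, 167, 177, 183, 195, 197, 206, 218, 230, 234, 236, 247, 254, 267]

Fragments:
  [0,9): 9 bp
  [9,22): 13 bp
  [22,31): 9 bp
  [31,37): 6 bp
  [37,51): 14 bp
  [51,57): 6 bp
  [57,67): 10 bp
  [67,72): 5 bp
  [72,82): 10 bp
  [82,95): 13 bp
  [95,113): 18 bp
  [113,118): 5 bp
  [118,125): 7 bp
  [125,143): 18 bp
  [143,146): 3 bp
  [146,167): 21 bp
  [167,177): 10 bp
  [177,183): 6 bp
  [183,195): 12 bp
  [195,197): 2 bp
  [197,206): 9 bp
  [206,218): 12 bp
  [218,230): 12 bp
  [230,234): 4 bp
  [234,236): 2 bp
  [236,247): 11 bp
  [247,254): 7 bp
  [254,267): 13 bp
  [267,268): 1 bp

[1,2,2,3,4,5,5,6,6,6,7,7,9,9,9,10,10,10,11,12,12,12,13,13,13,14,18,18,21]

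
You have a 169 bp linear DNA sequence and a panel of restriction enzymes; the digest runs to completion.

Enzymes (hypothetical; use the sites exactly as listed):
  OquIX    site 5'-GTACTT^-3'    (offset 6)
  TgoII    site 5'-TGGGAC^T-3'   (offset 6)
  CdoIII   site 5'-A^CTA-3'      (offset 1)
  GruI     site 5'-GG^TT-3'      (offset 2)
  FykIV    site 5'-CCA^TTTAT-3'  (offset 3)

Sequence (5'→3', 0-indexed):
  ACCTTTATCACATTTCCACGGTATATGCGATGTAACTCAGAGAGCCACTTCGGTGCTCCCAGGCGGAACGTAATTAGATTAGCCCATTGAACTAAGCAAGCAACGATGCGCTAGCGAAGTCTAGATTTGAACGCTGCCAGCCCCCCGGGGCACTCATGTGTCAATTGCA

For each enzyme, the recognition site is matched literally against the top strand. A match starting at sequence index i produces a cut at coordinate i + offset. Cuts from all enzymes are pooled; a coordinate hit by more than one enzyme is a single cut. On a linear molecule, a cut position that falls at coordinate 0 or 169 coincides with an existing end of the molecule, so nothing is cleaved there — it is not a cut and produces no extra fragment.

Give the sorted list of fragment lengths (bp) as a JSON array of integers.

Per-enzyme occurrences:
  OquIX (GTACTT, off=6): no sites
  TgoII (TGGGACT, off=6): no sites
  CdoIII (ACTA, off=1): starts [90] → cuts [91]
  GruI (GGTT, off=2): no sites
  FykIV (CCATTTAT, off=3): no sites

All cut coordinates (distinct, sorted): [91]

Fragments:
  [0,91): 91 bp
  [91,169): 78 bp

[78,91]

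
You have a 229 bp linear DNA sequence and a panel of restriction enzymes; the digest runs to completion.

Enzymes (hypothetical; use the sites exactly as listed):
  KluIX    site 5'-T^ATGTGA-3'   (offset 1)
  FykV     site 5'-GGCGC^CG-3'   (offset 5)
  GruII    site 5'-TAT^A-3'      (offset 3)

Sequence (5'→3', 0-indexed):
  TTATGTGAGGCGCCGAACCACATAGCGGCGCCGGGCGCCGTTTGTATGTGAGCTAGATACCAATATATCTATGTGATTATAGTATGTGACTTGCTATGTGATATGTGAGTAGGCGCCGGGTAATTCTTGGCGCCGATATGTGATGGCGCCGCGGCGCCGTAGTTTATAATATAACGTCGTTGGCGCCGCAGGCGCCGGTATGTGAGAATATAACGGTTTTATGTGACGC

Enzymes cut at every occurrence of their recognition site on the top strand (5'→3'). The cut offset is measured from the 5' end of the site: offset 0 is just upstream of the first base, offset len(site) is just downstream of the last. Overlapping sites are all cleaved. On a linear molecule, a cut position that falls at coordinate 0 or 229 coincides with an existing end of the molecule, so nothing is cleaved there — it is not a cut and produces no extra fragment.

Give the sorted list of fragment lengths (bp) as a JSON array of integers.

Scan for sites:
  KluIX (TATGTGA, off=1): starts [1, 44, 69, 82, 94, 101, 136, 198, 219] → cuts [2, 45, 70, 83, 95, 102, 137, 199, 220]
  FykV (GGCGCCG, off=5): starts [8, 26, 33, 111, 128, 144, 152, 181, 190] → cuts [13, 31, 38, 116, 133, 149, 157, 186, 195]
  GruII (TATA, off=3): starts [63, 77, 164, 169, 208] → cuts [66, 80, 167, 172, 211]

All cut coordinates (distinct, sorted): [2, 13, 31, 38, 45, 66, 70, 80, 83, 95, 102, 116, 133, 137, 149, 157, 167, 172, 186, 195, 199, 211, 220]

Fragments:
  [0,2): 2 bp
  [2,13): 11 bp
  [13,31): 18 bp
  [31,38): 7 bp
  [38,45): 7 bp
  [45,66): 21 bp
  [66,70): 4 bp
  [70,80): 10 bp
  [80,83): 3 bp
  [83,95): 12 bp
  [95,102): 7 bp
  [102,116): 14 bp
  [116,133): 17 bp
  [133,137): 4 bp
  [137,149): 12 bp
  [149,157): 8 bp
  [157,167): 10 bp
  [167,172): 5 bp
  [172,186): 14 bp
  [186,195): 9 bp
  [195,199): 4 bp
  [199,211): 12 bp
  [211,220): 9 bp
  [220,229): 9 bp

[2,3,4,4,4,5,7,7,7,8,9,9,9,10,10,11,12,12,12,14,14,17,18,21]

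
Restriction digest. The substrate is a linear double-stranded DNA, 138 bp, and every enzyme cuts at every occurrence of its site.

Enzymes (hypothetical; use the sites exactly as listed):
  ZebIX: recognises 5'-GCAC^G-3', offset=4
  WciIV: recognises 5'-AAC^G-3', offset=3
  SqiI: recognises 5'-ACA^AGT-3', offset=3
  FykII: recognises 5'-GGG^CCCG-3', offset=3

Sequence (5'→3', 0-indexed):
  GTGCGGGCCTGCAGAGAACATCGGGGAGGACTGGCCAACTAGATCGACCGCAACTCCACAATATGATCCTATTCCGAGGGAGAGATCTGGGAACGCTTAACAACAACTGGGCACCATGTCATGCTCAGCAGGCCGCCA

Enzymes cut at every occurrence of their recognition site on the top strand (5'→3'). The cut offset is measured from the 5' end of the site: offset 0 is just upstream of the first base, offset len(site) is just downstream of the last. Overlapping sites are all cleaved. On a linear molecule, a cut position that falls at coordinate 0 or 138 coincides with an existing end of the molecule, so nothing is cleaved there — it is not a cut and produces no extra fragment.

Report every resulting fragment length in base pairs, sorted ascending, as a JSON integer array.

[44,94]

Per-enzyme occurrences:
  ZebIX (GCACG, off=4): no sites
  WciIV AACG/3: at [91] ⇒ [94]
  SqiI (ACAAGT, off=3): no sites
  FykII (GGGCCCG, off=3): no sites

All cut coordinates (distinct, sorted): [94]

Fragments:
  [0,94): 94 bp
  [94,138): 44 bp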